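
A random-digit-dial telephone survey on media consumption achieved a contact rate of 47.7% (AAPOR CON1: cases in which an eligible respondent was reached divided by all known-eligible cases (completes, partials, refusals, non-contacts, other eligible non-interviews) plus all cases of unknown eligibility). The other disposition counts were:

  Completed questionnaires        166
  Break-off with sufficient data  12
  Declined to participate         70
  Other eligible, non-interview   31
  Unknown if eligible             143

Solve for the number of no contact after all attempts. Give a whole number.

163

Numerator → 166 + 12 + 70 + 31 = 279
CON1 = 279 / D = 0.477
D = 279 / 0.477 = 584.9
Rest of base = 422
no contact after all attempts = 584.9 − 422 ≈ 163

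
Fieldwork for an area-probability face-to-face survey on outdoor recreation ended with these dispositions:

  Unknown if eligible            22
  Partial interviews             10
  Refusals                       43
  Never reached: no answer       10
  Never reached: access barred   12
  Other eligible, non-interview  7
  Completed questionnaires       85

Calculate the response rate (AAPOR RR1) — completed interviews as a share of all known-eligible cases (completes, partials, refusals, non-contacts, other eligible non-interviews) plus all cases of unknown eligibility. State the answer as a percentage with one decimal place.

Never reached = 10 + 12 = 22
Numerator → 85
Denominator → 85 + 10 + 43 + 22 + 7 + 22 = 189
RR1 = 85 / 189 = 0.4497

45.0%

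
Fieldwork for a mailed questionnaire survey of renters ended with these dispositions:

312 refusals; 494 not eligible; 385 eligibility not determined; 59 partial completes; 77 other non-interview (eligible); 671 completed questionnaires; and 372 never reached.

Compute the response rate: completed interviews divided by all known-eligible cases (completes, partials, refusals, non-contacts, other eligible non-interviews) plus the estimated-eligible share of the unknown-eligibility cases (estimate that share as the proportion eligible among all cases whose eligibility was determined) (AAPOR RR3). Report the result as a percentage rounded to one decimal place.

37.7%

Top → 671
Known eligible → 671 + 59 + 312 + 372 + 77 = 1491
e = 1491 / (1491 + 494) = 1491 / 1985 = 0.7511
Estimated eligible among unknowns → 0.7511 × 385 = 289.17
Denominator → 1491 + 289.17 = 1780.17
RR3 = 671 / 1780.17 = 0.3769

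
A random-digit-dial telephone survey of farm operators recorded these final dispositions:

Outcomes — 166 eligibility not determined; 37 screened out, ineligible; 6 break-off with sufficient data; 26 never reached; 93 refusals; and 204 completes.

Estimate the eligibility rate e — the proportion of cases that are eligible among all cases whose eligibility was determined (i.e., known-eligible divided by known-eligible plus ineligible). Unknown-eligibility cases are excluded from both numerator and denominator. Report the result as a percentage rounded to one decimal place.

89.9%

Eligible (known): 204 + 6 + 93 + 26 = 329
e = 329 / (329 + 37) = 329 / 366 = 0.8989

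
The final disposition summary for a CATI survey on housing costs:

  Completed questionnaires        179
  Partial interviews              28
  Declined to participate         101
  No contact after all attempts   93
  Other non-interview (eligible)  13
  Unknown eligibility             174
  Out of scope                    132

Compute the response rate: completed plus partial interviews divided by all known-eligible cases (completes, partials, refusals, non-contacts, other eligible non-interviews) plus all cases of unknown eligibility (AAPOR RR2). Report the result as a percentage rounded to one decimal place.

Num: 179 + 28 = 207
Denominator: 179 + 28 + 101 + 93 + 13 + 174 = 588
RR2 = 207 / 588 = 0.3520

35.2%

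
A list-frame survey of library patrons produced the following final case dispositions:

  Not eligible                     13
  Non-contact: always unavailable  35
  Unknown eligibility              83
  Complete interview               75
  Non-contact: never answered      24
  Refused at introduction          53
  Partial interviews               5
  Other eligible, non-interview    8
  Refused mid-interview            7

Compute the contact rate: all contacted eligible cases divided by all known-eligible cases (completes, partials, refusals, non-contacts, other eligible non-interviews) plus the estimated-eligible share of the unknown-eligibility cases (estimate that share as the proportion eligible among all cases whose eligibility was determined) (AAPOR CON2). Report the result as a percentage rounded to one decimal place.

Refused = 53 + 7 = 60
Never reached = 24 + 35 = 59
Numerator: 75 + 5 + 60 + 8 = 148
Eligible (known): 75 + 5 + 60 + 59 + 8 = 207
e = 207 / (207 + 13) = 207 / 220 = 0.9409
e × U: 0.9409 × 83 = 78.09
Denom: 207 + 78.09 = 285.09
CON2 = 148 / 285.09 = 0.5191

51.9%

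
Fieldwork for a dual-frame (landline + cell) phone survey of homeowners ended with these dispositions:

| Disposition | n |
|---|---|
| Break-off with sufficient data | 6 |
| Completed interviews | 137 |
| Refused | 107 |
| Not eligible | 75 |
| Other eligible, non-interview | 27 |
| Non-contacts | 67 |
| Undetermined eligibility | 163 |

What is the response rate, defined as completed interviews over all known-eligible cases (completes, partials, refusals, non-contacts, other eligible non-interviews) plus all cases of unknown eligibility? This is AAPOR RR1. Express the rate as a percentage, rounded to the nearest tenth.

27.0%

Top: 137
Base: 137 + 6 + 107 + 67 + 27 + 163 = 507
RR1 = 137 / 507 = 0.2702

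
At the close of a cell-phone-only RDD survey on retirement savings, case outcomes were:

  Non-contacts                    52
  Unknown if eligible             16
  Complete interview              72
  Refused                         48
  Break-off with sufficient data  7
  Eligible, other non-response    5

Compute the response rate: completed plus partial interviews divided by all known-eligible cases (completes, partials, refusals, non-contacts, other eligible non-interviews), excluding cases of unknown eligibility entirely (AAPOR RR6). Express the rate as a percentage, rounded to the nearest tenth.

Num → 72 + 7 = 79
Denominator → 72 + 7 + 48 + 52 + 5 = 184
RR6 = 79 / 184 = 0.4293

42.9%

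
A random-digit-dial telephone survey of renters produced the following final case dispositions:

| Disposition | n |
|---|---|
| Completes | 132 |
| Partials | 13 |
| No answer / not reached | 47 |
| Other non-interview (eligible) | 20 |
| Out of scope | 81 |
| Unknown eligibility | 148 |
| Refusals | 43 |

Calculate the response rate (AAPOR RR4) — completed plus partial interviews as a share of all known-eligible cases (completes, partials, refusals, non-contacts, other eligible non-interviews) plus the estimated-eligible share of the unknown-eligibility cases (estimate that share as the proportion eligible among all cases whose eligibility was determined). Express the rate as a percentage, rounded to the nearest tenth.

39.5%

Num → 132 + 13 = 145
Determined eligible → 132 + 13 + 43 + 47 + 20 = 255
e = 255 / (255 + 81) = 255 / 336 = 0.7589
e × U → 0.7589 × 148 = 112.32
Denominator → 255 + 112.32 = 367.32
RR4 = 145 / 367.32 = 0.3948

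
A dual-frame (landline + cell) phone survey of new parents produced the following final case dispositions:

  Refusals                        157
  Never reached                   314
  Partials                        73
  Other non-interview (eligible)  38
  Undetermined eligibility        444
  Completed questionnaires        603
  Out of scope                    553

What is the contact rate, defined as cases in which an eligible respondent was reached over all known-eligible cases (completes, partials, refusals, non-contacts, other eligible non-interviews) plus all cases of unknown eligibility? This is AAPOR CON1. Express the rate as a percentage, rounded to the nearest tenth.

53.5%

Numerator: 603 + 73 + 157 + 38 = 871
Base: 603 + 73 + 157 + 314 + 38 + 444 = 1629
CON1 = 871 / 1629 = 0.5347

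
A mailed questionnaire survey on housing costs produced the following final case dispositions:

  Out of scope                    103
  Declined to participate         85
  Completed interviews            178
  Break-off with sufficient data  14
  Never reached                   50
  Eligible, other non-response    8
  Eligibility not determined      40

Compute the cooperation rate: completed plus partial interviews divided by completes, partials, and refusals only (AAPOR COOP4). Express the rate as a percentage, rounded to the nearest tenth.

Top = 178 + 14 = 192
Denominator = 178 + 14 + 85 = 277
COOP4 = 192 / 277 = 0.6931

69.3%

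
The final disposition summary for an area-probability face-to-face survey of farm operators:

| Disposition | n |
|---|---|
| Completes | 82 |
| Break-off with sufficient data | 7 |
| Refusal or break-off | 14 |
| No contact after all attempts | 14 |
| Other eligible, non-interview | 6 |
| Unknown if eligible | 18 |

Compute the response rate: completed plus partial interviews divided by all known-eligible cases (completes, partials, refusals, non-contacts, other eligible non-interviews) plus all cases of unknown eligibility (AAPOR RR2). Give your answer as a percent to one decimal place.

63.1%

Num: 82 + 7 = 89
Base: 82 + 7 + 14 + 14 + 6 + 18 = 141
RR2 = 89 / 141 = 0.6312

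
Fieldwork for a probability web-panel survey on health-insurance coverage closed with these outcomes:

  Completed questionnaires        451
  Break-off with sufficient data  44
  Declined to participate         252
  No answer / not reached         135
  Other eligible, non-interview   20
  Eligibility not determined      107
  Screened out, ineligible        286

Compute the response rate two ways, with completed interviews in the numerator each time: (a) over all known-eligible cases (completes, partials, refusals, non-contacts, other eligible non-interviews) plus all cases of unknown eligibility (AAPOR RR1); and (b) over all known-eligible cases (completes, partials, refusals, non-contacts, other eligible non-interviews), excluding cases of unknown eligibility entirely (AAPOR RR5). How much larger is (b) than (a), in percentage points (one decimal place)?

Num → 451
Denominator → 451 + 44 + 252 + 135 + 20 + 107 = 1009
RR1 = 451 / 1009 = 0.4470
Denominator → 451 + 44 + 252 + 135 + 20 = 902
RR5 = 451 / 902 = 0.5000
Difference = 50.00 − 44.70 = 5.30 percentage points

5.3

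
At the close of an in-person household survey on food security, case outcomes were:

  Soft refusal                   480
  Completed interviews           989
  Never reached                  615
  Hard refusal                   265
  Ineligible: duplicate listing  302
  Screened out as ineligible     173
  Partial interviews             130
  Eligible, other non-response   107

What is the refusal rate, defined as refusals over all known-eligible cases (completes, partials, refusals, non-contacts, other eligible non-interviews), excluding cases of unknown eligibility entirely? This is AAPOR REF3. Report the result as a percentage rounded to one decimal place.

28.8%

Refusals = 265 + 480 = 745
Not eligible = 173 + 302 = 475
Numerator → 745
Denom → 989 + 130 + 745 + 615 + 107 = 2586
REF3 = 745 / 2586 = 0.2881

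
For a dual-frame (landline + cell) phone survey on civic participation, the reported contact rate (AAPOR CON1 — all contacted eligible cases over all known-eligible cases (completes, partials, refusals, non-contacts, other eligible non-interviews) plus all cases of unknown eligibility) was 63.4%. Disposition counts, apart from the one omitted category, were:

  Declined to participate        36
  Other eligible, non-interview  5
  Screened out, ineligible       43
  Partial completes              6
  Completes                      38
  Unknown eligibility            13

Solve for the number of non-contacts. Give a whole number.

Num: 38 + 6 + 36 + 5 = 85
CON1 = 85 / D = 0.634
D = 85 / 0.634 = 134.1
Remaining denominator categories sum to 98
non-contacts = 134.1 − 98 ≈ 36

36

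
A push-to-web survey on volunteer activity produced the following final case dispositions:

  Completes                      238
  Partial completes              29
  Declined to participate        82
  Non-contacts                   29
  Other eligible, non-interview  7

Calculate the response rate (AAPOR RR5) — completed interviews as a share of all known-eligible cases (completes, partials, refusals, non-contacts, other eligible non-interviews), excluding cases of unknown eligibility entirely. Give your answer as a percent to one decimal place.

61.8%

Top: 238
Denominator: 238 + 29 + 82 + 29 + 7 = 385
RR5 = 238 / 385 = 0.6182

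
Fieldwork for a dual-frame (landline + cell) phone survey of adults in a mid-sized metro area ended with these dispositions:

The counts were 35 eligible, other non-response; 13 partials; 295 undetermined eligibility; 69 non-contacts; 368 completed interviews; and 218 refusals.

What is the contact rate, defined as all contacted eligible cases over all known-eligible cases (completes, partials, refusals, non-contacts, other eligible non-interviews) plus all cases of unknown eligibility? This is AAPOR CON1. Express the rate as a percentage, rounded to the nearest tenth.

Top = 368 + 13 + 218 + 35 = 634
Denominator = 368 + 13 + 218 + 69 + 35 + 295 = 998
CON1 = 634 / 998 = 0.6353

63.5%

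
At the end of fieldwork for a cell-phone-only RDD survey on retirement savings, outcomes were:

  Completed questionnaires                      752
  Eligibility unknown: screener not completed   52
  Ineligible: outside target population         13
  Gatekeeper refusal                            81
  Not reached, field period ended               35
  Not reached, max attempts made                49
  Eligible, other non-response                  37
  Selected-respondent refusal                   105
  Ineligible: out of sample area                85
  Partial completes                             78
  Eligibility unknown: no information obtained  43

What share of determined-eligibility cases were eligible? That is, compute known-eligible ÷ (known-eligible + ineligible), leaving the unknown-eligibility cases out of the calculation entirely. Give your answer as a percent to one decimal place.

92.1%

Declined to participate = 81 + 105 = 186
Never reached = 35 + 49 = 84
Eligibility not determined = 52 + 43 = 95
Out of scope = 13 + 85 = 98
Known eligible = 752 + 78 + 186 + 84 + 37 = 1137
e = 1137 / (1137 + 98) = 1137 / 1235 = 0.9206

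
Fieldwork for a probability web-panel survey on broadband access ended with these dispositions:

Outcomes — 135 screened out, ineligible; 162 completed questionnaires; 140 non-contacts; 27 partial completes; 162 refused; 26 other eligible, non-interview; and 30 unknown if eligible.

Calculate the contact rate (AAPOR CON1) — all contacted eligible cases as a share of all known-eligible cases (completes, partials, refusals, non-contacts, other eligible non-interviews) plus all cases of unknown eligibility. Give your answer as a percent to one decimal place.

Top = 162 + 27 + 162 + 26 = 377
Denominator = 162 + 27 + 162 + 140 + 26 + 30 = 547
CON1 = 377 / 547 = 0.6892

68.9%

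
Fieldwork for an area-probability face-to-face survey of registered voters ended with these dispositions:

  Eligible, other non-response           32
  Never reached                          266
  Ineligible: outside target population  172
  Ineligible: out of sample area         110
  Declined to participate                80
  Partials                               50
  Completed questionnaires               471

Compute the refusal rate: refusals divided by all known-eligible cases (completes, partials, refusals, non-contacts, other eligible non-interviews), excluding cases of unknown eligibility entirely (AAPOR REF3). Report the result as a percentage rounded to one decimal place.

Out of scope = 172 + 110 = 282
Num → 80
Base → 471 + 50 + 80 + 266 + 32 = 899
REF3 = 80 / 899 = 0.0890

8.9%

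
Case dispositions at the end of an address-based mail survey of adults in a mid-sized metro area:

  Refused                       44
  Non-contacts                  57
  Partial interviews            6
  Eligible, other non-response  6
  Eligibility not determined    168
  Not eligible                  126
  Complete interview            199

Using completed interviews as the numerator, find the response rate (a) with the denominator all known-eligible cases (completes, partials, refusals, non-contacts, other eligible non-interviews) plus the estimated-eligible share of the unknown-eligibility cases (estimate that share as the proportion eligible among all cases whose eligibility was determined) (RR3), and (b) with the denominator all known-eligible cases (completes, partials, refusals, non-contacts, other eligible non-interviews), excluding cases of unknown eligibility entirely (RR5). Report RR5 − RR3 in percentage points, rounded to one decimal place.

Num: 199
Determined eligible: 199 + 6 + 44 + 57 + 6 = 312
e = 312 / (312 + 126) = 312 / 438 = 0.7123
Eligible share of unknowns: 0.7123 × 168 = 119.67
Base: 312 + 119.67 = 431.67
RR3 = 199 / 431.67 = 0.4610
Base: 199 + 6 + 44 + 57 + 6 = 312
RR5 = 199 / 312 = 0.6378
Difference = 63.78 − 46.10 = 17.68 percentage points

17.7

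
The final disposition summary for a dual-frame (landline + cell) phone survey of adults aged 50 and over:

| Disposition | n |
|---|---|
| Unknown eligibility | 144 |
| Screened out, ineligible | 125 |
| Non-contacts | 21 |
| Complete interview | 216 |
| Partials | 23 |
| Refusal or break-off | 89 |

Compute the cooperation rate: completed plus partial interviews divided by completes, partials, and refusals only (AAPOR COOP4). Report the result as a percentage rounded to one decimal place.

Top = 216 + 23 = 239
Denominator = 216 + 23 + 89 = 328
COOP4 = 239 / 328 = 0.7287

72.9%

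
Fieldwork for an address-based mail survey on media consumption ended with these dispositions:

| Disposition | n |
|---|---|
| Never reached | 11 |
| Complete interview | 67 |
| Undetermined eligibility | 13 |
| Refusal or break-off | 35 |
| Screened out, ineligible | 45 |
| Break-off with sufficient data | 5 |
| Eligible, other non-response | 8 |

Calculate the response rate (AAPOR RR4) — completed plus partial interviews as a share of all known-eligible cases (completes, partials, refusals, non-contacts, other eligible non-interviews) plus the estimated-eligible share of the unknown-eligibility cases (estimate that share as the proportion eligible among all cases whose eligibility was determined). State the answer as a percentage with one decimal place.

53.1%

Numerator: 67 + 5 = 72
Known eligible: 67 + 5 + 35 + 11 + 8 = 126
e = 126 / (126 + 45) = 126 / 171 = 0.7368
e × U: 0.7368 × 13 = 9.58
Denom: 126 + 9.58 = 135.58
RR4 = 72 / 135.58 = 0.5311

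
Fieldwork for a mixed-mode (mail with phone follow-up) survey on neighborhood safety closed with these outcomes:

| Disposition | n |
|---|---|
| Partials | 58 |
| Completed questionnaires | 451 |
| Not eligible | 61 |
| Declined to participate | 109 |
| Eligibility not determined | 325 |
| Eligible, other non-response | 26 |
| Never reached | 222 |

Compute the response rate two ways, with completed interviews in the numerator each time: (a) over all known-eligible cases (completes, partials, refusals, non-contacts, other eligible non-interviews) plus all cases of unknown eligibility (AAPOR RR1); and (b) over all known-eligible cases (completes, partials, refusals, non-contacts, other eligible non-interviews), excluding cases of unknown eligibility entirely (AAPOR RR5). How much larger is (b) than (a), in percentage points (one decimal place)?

Numerator → 451
Denominator → 451 + 58 + 109 + 222 + 26 + 325 = 1191
RR1 = 451 / 1191 = 0.3787
Denominator → 451 + 58 + 109 + 222 + 26 = 866
RR5 = 451 / 866 = 0.5208
Difference = 52.08 − 37.87 = 14.21 percentage points

14.2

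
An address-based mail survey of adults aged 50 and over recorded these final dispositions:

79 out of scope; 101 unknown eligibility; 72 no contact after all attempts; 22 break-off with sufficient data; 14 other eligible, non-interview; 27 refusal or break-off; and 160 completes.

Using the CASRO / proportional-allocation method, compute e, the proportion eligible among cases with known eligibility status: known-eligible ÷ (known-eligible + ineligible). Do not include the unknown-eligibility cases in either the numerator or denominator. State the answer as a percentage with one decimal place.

78.9%

Determined eligible: 160 + 22 + 27 + 72 + 14 = 295
e = 295 / (295 + 79) = 295 / 374 = 0.7888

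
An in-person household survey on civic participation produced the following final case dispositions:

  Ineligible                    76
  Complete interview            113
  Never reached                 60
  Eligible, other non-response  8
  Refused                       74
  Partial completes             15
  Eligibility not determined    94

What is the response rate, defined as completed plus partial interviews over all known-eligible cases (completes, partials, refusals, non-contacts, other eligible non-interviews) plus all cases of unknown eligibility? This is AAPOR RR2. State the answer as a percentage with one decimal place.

Numerator = 113 + 15 = 128
Denom = 113 + 15 + 74 + 60 + 8 + 94 = 364
RR2 = 128 / 364 = 0.3516

35.2%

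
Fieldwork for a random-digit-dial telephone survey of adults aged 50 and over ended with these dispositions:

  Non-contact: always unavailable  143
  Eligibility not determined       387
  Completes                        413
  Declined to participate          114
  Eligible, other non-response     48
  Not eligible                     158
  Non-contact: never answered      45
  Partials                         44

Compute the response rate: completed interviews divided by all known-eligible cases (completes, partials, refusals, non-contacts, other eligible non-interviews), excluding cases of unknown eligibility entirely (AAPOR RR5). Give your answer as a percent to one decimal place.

No contact after all attempts = 45 + 143 = 188
Numerator: 413
Base: 413 + 44 + 114 + 188 + 48 = 807
RR5 = 413 / 807 = 0.5118

51.2%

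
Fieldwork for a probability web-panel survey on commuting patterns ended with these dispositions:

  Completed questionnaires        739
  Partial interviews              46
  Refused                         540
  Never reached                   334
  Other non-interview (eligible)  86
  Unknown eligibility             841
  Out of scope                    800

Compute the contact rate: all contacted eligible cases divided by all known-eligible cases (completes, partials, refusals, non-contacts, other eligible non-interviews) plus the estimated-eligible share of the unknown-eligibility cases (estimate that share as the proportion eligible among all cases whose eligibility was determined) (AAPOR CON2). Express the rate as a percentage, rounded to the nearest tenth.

60.8%

Top: 739 + 46 + 540 + 86 = 1411
Determined eligible: 739 + 46 + 540 + 334 + 86 = 1745
e = 1745 / (1745 + 800) = 1745 / 2545 = 0.6857
Estimated eligible among unknowns: 0.6857 × 841 = 576.67
Denominator: 1745 + 576.67 = 2321.67
CON2 = 1411 / 2321.67 = 0.6078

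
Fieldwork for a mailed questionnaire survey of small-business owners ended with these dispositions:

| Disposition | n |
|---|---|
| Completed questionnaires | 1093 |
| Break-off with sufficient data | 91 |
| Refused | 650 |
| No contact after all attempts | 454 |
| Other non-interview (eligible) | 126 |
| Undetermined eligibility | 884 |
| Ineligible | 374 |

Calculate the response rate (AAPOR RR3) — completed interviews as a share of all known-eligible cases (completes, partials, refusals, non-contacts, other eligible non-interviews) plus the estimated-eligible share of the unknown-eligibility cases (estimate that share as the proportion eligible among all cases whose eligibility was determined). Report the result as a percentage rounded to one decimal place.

34.4%

Top: 1093
Determined eligible: 1093 + 91 + 650 + 454 + 126 = 2414
e = 2414 / (2414 + 374) = 2414 / 2788 = 0.8659
Estimated eligible among unknowns: 0.8659 × 884 = 765.46
Base: 2414 + 765.46 = 3179.46
RR3 = 1093 / 3179.46 = 0.3438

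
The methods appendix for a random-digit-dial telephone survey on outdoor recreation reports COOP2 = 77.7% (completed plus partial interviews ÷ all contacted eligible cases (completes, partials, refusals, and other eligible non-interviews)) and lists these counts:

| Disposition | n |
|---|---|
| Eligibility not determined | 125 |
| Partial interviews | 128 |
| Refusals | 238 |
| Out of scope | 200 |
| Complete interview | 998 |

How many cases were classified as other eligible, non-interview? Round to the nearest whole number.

Numerator = 998 + 128 = 1126
COOP2 = 1126 / D = 0.777
D = 1126 / 0.777 = 1449.2
Other denominator terms total 1364
other eligible, non-interview = 1449.2 − 1364 ≈ 85

85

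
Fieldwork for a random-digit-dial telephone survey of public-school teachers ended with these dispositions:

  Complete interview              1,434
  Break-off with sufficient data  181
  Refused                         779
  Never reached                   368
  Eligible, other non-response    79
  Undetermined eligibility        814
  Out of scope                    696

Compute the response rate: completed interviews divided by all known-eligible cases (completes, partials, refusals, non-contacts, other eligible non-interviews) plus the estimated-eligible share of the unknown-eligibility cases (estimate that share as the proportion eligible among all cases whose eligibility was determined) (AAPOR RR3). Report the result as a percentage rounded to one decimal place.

41.0%

Num: 1434
Known eligible: 1434 + 181 + 779 + 368 + 79 = 2841
e = 2841 / (2841 + 696) = 2841 / 3537 = 0.8032
Estimated eligible among unknowns: 0.8032 × 814 = 653.80
Denominator: 2841 + 653.80 = 3494.80
RR3 = 1434 / 3494.80 = 0.4103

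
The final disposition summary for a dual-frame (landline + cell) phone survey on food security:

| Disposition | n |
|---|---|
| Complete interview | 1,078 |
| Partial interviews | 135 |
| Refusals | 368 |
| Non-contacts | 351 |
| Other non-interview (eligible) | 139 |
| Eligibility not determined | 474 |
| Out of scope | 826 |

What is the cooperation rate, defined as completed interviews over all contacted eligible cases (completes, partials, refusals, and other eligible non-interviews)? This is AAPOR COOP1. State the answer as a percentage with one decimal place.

62.7%

Top → 1078
Base → 1078 + 135 + 368 + 139 = 1720
COOP1 = 1078 / 1720 = 0.6267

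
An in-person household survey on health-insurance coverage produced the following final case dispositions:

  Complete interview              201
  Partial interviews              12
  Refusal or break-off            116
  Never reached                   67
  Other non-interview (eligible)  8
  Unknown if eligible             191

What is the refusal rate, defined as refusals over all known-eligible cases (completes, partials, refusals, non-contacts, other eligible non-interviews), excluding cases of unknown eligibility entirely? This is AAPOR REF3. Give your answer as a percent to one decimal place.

Numerator → 116
Base → 201 + 12 + 116 + 67 + 8 = 404
REF3 = 116 / 404 = 0.2871

28.7%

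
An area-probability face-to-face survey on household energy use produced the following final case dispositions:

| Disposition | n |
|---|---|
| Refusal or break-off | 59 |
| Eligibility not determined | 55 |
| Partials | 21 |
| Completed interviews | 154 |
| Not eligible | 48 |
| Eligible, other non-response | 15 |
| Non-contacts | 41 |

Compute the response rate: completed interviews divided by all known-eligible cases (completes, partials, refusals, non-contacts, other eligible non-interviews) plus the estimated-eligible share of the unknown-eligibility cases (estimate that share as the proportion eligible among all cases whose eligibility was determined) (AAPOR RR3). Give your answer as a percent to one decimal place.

Num = 154
Determined eligible = 154 + 21 + 59 + 41 + 15 = 290
e = 290 / (290 + 48) = 290 / 338 = 0.8580
Eligible share of unknowns = 0.8580 × 55 = 47.19
Base = 290 + 47.19 = 337.19
RR3 = 154 / 337.19 = 0.4567

45.7%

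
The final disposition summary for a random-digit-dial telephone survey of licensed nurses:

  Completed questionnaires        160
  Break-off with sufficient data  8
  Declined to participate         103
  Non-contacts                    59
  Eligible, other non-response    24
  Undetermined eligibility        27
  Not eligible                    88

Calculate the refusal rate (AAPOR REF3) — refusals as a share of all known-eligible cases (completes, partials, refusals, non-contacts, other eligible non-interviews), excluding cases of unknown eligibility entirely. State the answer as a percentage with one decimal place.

29.1%

Numerator: 103
Base: 160 + 8 + 103 + 59 + 24 = 354
REF3 = 103 / 354 = 0.2910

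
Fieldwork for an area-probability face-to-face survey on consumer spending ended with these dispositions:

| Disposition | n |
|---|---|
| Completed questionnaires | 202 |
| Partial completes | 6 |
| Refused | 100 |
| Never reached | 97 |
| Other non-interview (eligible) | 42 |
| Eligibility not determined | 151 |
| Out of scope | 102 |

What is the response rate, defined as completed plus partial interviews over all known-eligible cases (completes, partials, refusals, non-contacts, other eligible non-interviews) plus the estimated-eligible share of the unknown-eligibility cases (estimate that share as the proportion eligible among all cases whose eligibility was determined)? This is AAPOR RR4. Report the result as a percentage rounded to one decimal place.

36.5%

Top = 202 + 6 = 208
Determined eligible = 202 + 6 + 100 + 97 + 42 = 447
e = 447 / (447 + 102) = 447 / 549 = 0.8142
Eligible share of unknowns = 0.8142 × 151 = 122.94
Base = 447 + 122.94 = 569.94
RR4 = 208 / 569.94 = 0.3650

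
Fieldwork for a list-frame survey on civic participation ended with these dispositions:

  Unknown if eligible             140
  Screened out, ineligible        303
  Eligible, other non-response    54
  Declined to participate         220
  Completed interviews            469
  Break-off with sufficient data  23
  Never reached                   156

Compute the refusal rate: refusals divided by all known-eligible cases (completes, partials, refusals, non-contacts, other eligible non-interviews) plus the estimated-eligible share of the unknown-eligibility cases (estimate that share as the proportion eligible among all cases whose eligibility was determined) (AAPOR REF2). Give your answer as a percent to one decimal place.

21.4%

Numerator = 220
Known eligible = 469 + 23 + 220 + 156 + 54 = 922
e = 922 / (922 + 303) = 922 / 1225 = 0.7527
Estimated eligible among unknowns = 0.7527 × 140 = 105.38
Base = 922 + 105.38 = 1027.38
REF2 = 220 / 1027.38 = 0.2141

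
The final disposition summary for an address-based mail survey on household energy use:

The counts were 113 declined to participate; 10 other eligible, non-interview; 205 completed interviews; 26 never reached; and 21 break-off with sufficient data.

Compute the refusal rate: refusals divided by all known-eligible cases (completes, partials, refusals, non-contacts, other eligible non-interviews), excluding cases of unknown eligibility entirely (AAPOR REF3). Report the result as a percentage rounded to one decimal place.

Top = 113
Denominator = 205 + 21 + 113 + 26 + 10 = 375
REF3 = 113 / 375 = 0.3013

30.1%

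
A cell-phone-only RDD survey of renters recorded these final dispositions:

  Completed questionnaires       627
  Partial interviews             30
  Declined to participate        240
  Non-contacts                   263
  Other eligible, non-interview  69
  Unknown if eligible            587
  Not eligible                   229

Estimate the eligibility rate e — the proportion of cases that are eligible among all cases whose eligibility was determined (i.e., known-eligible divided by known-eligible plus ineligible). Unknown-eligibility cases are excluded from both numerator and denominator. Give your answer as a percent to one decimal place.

Known eligible → 627 + 30 + 240 + 263 + 69 = 1229
e = 1229 / (1229 + 229) = 1229 / 1458 = 0.8429

84.3%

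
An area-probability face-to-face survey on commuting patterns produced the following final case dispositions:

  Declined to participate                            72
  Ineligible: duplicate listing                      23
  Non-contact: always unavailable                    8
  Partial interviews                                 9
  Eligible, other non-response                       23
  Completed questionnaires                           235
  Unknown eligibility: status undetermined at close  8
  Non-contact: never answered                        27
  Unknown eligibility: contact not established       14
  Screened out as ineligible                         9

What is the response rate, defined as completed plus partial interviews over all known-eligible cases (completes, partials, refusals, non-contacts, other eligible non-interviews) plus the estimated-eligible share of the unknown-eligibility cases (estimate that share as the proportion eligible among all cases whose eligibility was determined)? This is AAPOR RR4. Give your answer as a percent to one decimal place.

61.9%

Non-contacts = 27 + 8 = 35
Eligibility not determined = 14 + 8 = 22
Screened out, ineligible = 9 + 23 = 32
Numerator: 235 + 9 = 244
Eligible (known): 235 + 9 + 72 + 35 + 23 = 374
e = 374 / (374 + 32) = 374 / 406 = 0.9212
Estimated eligible among unknowns: 0.9212 × 22 = 20.27
Denom: 374 + 20.27 = 394.27
RR4 = 244 / 394.27 = 0.6189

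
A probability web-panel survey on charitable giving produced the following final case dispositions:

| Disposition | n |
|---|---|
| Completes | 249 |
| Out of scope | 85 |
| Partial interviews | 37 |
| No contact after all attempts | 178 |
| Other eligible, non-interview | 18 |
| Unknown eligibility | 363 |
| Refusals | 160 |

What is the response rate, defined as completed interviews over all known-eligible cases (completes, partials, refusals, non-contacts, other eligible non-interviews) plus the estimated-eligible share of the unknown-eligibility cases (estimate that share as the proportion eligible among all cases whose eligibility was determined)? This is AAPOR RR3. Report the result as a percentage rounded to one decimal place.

25.9%

Num → 249
Known eligible → 249 + 37 + 160 + 178 + 18 = 642
e = 642 / (642 + 85) = 642 / 727 = 0.8831
Estimated eligible among unknowns → 0.8831 × 363 = 320.57
Denom → 642 + 320.57 = 962.57
RR3 = 249 / 962.57 = 0.2587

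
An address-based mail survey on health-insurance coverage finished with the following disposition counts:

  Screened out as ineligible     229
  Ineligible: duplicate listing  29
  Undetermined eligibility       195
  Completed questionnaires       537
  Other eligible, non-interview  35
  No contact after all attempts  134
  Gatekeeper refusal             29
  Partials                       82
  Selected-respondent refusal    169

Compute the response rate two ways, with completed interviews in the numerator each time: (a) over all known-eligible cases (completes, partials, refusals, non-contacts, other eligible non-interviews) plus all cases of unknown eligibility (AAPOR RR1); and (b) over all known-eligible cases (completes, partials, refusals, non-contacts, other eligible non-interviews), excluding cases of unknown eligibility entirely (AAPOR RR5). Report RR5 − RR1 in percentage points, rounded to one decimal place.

9.0

Refusals = 29 + 169 = 198
Not eligible = 229 + 29 = 258
Numerator → 537
Base → 537 + 82 + 198 + 134 + 35 + 195 = 1181
RR1 = 537 / 1181 = 0.4547
Base → 537 + 82 + 198 + 134 + 35 = 986
RR5 = 537 / 986 = 0.5446
Difference = 54.46 − 45.47 = 8.99 percentage points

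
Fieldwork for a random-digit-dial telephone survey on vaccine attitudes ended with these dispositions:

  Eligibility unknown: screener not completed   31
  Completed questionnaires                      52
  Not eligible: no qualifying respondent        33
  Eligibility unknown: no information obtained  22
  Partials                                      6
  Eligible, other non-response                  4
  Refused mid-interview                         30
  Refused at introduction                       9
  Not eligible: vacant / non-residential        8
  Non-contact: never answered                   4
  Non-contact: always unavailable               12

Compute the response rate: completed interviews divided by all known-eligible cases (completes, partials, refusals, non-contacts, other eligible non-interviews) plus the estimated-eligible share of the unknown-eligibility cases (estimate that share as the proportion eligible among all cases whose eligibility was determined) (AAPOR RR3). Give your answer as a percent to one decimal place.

Declined to participate = 9 + 30 = 39
Non-contacts = 4 + 12 = 16
Eligibility not determined = 31 + 22 = 53
Screened out, ineligible = 33 + 8 = 41
Numerator → 52
Determined eligible → 52 + 6 + 39 + 16 + 4 = 117
e = 117 / (117 + 41) = 117 / 158 = 0.7405
e × U → 0.7405 × 53 = 39.25
Base → 117 + 39.25 = 156.25
RR3 = 52 / 156.25 = 0.3328

33.3%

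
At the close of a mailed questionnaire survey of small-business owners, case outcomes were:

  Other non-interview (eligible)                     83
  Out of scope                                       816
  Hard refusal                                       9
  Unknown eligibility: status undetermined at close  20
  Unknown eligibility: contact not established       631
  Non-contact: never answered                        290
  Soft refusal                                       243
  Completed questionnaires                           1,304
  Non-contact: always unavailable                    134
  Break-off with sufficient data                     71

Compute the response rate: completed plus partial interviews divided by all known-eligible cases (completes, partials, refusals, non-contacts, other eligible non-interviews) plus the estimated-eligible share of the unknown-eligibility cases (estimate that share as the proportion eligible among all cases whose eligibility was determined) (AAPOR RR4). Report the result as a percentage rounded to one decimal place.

Declined to participate = 9 + 243 = 252
Never reached = 290 + 134 = 424
Eligibility not determined = 631 + 20 = 651
Num: 1304 + 71 = 1375
Eligible (known): 1304 + 71 + 252 + 424 + 83 = 2134
e = 2134 / (2134 + 816) = 2134 / 2950 = 0.7234
Eligible share of unknowns: 0.7234 × 651 = 470.93
Denominator: 2134 + 470.93 = 2604.93
RR4 = 1375 / 2604.93 = 0.5278

52.8%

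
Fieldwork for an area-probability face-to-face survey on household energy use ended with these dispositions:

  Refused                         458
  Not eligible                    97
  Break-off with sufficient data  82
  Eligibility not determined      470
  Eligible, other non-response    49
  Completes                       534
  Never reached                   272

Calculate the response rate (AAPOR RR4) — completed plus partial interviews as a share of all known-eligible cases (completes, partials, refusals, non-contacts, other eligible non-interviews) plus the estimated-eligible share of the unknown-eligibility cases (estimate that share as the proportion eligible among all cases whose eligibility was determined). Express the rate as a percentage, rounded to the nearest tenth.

Numerator: 534 + 82 = 616
Determined eligible: 534 + 82 + 458 + 272 + 49 = 1395
e = 1395 / (1395 + 97) = 1395 / 1492 = 0.9350
Eligible share of unknowns: 0.9350 × 470 = 439.45
Denom: 1395 + 439.45 = 1834.45
RR4 = 616 / 1834.45 = 0.3358

33.6%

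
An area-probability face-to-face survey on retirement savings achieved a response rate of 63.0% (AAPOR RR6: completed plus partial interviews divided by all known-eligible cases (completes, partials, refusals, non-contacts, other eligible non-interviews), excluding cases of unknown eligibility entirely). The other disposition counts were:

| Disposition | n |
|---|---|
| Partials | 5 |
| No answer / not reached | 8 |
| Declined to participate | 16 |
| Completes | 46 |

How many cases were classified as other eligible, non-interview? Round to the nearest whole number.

Num → 46 + 5 = 51
RR6 = 51 / D = 0.630
D = 51 / 0.630 = 81.0
Rest of base = 75
other eligible, non-interview = 81.0 − 75 ≈ 6

6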